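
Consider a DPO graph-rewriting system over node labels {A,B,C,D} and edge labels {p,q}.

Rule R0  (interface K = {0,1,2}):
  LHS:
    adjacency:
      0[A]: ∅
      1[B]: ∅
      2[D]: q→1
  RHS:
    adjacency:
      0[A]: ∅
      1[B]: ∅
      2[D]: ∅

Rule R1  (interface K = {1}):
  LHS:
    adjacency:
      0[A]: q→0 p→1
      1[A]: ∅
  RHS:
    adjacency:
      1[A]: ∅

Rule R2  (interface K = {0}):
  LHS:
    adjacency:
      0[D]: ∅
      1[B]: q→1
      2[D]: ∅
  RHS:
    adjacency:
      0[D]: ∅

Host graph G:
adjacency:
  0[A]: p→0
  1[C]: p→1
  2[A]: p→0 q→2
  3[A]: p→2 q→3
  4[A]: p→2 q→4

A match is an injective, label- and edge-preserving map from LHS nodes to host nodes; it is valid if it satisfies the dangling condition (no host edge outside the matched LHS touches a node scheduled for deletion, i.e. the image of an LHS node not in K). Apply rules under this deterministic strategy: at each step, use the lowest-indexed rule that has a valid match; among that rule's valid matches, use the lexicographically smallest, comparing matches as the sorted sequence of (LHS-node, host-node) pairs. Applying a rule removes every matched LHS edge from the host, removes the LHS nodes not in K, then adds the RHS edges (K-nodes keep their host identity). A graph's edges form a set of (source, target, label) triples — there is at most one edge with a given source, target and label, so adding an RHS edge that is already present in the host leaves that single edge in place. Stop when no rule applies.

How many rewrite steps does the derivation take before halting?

Answer: 3

Rewrite trace:
initial: |V|=5 |E|=8  E = 0-p->0 1-p->1 2-p->0 2-q->2 3-p->2 3-q->3 4-p->2 4-q->4
step 1: apply R1 at {0↦3, 1↦2}  → |V|=4 |E|=6  E = 0-p->0 1-p->1 2-p->0 2-q->2 4-p->2 4-q->4
step 2: apply R1 at {0↦4, 1↦2}  → |V|=3 |E|=4  E = 0-p->0 1-p->1 2-p->0 2-q->2
step 3: apply R1 at {0↦2, 1↦0}  → |V|=2 |E|=2  E = 0-p->0 1-p->1
normal form: no rule applies after step 3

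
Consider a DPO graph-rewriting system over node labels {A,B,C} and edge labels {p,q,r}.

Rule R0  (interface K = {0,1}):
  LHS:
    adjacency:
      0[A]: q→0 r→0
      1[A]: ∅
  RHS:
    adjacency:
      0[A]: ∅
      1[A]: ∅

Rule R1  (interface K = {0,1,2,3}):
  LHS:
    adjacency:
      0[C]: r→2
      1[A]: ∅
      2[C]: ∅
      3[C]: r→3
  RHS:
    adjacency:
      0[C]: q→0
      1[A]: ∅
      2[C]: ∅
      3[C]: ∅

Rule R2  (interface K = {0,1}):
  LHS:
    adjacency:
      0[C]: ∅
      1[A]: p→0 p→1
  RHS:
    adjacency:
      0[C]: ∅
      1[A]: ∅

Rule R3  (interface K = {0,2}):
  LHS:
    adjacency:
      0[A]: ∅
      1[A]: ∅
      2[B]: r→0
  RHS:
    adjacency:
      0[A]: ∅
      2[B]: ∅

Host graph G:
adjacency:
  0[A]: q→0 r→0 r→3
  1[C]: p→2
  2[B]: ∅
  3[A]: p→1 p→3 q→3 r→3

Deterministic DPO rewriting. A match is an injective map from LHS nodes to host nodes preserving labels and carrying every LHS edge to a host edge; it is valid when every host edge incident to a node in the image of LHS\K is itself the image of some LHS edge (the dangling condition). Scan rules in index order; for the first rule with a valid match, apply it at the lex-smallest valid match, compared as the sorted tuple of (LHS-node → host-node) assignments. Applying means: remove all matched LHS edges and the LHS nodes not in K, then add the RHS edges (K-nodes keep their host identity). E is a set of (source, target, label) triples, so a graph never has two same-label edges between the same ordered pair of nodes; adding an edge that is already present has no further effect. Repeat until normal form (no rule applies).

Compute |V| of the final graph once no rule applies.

initial: |V|=4 |E|=8  E = 0-q->0 0-r->0 0-r->3 1-p->2 3-p->1 3-p->3 3-q->3 3-r->3
step 1: apply R0 at {0↦0, 1↦3}  → |V|=4 |E|=6  E = 0-r->3 1-p->2 3-p->1 3-p->3 3-q->3 3-r->3
step 2: apply R0 at {0↦3, 1↦0}  → |V|=4 |E|=4  E = 0-r->3 1-p->2 3-p->1 3-p->3
step 3: apply R2 at {0↦1, 1↦3}  → |V|=4 |E|=2  E = 0-r->3 1-p->2
halt: no rule applies after step 3
NF nodes: {0:A, 1:C, 2:B, 3:A}

Answer: 4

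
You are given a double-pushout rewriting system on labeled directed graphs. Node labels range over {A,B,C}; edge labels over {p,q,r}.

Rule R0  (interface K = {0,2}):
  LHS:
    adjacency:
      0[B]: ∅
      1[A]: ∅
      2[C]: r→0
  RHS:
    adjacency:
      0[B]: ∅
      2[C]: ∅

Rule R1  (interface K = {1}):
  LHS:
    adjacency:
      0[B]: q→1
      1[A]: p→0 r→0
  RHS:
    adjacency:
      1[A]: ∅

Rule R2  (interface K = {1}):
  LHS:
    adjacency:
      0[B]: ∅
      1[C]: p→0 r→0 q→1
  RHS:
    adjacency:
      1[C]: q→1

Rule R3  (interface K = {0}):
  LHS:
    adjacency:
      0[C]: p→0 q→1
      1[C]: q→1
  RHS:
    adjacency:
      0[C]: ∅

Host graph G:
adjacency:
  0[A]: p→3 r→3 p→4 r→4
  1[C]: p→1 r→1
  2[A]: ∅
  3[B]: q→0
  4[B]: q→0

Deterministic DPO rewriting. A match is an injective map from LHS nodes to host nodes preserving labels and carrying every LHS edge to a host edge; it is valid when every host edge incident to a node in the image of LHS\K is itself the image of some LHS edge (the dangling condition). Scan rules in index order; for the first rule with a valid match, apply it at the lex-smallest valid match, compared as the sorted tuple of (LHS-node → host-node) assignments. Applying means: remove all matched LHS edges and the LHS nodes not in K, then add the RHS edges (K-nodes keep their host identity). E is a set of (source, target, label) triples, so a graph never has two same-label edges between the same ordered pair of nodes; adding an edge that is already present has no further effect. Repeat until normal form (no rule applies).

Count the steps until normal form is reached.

Answer: 2

Derivation:
start.  V:5 E:8  edges: 0-p->3 0-r->3 0-p->4 0-r->4 1-p->1 1-r->1 3-q->0 4-q->0
1. fire R1 via {0↦3, 1↦0}  →  V:4 E:5  edges: 0-p->4 0-r->4 1-p->1 1-r->1 4-q->0
2. fire R1 via {0↦4, 1↦0}  →  V:3 E:2  edges: 1-p->1 1-r->1
normal form: no rule applies after step 2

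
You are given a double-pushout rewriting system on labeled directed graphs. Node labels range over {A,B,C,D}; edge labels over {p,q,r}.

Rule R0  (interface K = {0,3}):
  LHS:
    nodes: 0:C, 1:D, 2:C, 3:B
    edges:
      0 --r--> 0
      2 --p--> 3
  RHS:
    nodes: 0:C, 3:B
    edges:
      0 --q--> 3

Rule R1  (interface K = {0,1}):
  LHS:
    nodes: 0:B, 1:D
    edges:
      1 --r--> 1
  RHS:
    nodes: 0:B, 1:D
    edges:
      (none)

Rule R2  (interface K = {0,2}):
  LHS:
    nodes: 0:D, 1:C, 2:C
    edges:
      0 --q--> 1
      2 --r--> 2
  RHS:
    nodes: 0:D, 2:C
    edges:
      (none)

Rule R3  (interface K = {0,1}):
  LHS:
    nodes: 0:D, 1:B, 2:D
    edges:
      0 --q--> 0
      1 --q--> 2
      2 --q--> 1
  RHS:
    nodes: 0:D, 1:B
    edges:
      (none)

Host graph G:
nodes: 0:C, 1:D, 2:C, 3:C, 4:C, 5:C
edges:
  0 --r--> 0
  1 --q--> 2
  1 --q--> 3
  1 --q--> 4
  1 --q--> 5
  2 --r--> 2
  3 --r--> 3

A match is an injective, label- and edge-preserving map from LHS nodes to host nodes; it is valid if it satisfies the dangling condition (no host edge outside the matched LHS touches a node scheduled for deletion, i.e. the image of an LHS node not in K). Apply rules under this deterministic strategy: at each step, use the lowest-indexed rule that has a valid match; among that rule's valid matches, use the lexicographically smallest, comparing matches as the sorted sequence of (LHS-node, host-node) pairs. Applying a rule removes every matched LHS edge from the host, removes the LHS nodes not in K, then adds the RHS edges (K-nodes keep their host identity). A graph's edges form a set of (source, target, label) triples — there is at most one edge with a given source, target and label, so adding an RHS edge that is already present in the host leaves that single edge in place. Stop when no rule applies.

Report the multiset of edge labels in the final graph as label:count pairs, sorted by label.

Answer: q:1

Steps:
start.  V:6 E:7  edges: 0-r->0 1-q->2 1-q->3 1-q->4 1-q->5 2-r->2 3-r->3
1. fire R2 via {0↦1, 1↦4, 2↦0}  →  V:5 E:5  edges: 1-q->2 1-q->3 1-q->5 2-r->2 3-r->3
2. fire R2 via {0↦1, 1↦5, 2↦2}  →  V:4 E:3  edges: 1-q->2 1-q->3 3-r->3
3. fire R2 via {0↦1, 1↦2, 2↦3}  →  V:3 E:1  edges: 1-q->3
halt: no rule applies after step 3
NF edges: [(1, 3, 'q')]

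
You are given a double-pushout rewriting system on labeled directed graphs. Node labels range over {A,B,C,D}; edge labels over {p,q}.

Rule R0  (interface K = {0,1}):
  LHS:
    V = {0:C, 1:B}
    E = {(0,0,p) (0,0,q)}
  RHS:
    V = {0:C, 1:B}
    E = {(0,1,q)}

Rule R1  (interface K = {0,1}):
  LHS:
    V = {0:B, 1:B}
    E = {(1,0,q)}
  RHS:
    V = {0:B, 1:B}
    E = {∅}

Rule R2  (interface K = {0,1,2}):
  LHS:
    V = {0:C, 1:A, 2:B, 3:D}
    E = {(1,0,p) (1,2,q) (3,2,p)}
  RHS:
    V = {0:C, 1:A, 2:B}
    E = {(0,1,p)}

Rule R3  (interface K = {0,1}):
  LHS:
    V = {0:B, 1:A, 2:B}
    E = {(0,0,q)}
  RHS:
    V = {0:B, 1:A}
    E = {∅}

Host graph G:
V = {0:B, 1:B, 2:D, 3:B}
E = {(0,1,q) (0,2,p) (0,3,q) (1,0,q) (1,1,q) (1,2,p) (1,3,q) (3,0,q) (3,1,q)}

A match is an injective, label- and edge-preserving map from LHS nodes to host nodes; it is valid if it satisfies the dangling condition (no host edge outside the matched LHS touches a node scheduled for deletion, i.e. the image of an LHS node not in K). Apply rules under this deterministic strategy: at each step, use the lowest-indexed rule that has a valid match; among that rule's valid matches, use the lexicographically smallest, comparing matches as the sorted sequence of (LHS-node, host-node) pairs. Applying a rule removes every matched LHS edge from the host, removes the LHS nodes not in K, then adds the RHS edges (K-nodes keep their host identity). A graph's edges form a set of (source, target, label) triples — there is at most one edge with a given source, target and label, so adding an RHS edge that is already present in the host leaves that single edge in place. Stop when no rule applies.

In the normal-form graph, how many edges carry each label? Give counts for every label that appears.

Answer: p:2 q:1

Derivation:
[0] host  ⇒  4 nodes, 9 edges  {0-q->1 0-p->2 0-q->3 1-q->0 1-q->1 1-p->2 1-q->3 3-q->0 3-q->1}
[1] R1 @ {0↦0, 1↦1}  ⇒  4 nodes, 8 edges  {0-q->1 0-p->2 0-q->3 1-q->1 1-p->2 1-q->3 3-q->0 3-q->1}
[2] R1 @ {0↦0, 1↦3}  ⇒  4 nodes, 7 edges  {0-q->1 0-p->2 0-q->3 1-q->1 1-p->2 1-q->3 3-q->1}
[3] R1 @ {0↦1, 1↦0}  ⇒  4 nodes, 6 edges  {0-p->2 0-q->3 1-q->1 1-p->2 1-q->3 3-q->1}
[4] R1 @ {0↦1, 1↦3}  ⇒  4 nodes, 5 edges  {0-p->2 0-q->3 1-q->1 1-p->2 1-q->3}
[5] R1 @ {0↦3, 1↦0}  ⇒  4 nodes, 4 edges  {0-p->2 1-q->1 1-p->2 1-q->3}
[6] R1 @ {0↦3, 1↦1}  ⇒  4 nodes, 3 edges  {0-p->2 1-q->1 1-p->2}
halt: no rule applies after step 6
NF edges: [(0, 2, 'p'), (1, 1, 'q'), (1, 2, 'p')]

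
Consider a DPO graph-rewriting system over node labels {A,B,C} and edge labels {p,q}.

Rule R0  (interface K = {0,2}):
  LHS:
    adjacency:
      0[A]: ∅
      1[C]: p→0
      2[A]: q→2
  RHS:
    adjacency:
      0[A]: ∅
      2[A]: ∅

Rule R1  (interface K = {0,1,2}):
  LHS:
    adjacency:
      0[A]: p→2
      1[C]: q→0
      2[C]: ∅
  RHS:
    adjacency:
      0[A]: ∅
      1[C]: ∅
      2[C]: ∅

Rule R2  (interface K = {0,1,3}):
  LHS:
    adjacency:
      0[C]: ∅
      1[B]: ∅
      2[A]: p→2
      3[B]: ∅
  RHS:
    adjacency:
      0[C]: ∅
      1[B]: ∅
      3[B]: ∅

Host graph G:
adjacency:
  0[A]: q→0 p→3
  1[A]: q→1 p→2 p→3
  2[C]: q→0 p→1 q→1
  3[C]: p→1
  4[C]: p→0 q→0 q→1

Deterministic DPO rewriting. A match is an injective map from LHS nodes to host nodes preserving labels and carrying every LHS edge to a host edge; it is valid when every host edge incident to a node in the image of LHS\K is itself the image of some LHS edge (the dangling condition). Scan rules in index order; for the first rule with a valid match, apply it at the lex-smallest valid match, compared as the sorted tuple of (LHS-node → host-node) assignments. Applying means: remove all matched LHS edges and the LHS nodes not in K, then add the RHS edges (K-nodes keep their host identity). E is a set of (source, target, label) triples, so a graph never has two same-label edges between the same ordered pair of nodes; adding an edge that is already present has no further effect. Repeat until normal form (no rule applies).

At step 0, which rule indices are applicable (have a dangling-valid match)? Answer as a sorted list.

R0: no valid match — 3 raw matches, all fail dangling condition
R1: 5 valid matches — {0↦0, 1↦2, 2↦3}, {0↦0, 1↦4, 2↦3}, {0↦1, 1↦2, 2↦3} (+2 more)
R2: no valid match — LHS pattern not found

Answer: [R1]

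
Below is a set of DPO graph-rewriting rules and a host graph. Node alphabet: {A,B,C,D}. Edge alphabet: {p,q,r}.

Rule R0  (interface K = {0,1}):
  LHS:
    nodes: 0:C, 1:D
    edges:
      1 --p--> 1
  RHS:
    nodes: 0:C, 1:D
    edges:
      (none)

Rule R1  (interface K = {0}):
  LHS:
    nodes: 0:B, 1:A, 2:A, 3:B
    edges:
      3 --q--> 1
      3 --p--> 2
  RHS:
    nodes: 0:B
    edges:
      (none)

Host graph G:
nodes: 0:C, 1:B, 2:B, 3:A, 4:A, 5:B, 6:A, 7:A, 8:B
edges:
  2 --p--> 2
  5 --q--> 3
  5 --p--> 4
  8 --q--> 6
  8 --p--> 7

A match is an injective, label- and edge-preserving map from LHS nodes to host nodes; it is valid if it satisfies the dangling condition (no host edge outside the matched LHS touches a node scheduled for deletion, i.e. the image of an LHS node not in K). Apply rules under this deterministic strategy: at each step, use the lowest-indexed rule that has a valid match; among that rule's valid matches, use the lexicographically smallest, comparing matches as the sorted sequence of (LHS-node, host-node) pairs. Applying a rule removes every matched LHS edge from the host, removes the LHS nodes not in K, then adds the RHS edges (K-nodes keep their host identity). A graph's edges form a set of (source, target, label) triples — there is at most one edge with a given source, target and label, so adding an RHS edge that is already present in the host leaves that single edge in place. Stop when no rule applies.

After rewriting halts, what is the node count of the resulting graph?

[0] host  ⇒  9 nodes, 5 edges  {2-p->2 5-q->3 5-p->4 8-q->6 8-p->7}
[1] R1 @ {0↦1, 1↦3, 2↦4, 3↦5}  ⇒  6 nodes, 3 edges  {2-p->2 8-q->6 8-p->7}
[2] R1 @ {0↦1, 1↦6, 2↦7, 3↦8}  ⇒  3 nodes, 1 edges  {2-p->2}
normal form: no rule applies after step 2
NF nodes: {0:C, 1:B, 2:B}

Answer: 3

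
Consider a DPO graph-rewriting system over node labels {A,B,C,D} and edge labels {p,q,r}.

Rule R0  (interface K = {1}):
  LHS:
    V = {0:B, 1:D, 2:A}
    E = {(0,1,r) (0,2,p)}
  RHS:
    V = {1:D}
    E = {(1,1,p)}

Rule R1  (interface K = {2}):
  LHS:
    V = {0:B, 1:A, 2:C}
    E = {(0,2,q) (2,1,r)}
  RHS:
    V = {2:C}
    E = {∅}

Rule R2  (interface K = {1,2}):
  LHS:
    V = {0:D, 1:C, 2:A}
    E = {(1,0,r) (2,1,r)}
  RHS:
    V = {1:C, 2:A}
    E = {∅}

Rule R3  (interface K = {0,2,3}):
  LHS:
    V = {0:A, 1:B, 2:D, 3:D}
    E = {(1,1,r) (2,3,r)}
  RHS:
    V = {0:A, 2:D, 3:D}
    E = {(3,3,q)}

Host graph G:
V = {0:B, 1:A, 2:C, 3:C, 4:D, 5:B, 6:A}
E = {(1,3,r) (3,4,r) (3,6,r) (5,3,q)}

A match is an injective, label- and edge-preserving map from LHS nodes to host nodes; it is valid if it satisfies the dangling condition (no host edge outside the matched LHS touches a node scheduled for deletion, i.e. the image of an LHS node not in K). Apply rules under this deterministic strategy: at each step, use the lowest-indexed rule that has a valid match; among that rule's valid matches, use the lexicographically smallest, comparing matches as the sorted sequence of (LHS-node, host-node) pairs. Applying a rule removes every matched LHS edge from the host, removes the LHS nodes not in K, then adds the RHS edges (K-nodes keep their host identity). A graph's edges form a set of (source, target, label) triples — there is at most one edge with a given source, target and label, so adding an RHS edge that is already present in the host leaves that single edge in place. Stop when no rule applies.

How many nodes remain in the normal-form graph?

Answer: 4

Steps:
start.  V:7 E:4  edges: 1-r->3 3-r->4 3-r->6 5-q->3
1. fire R1 via {0↦5, 1↦6, 2↦3}  →  V:5 E:2  edges: 1-r->3 3-r->4
2. fire R2 via {0↦4, 1↦3, 2↦1}  →  V:4 E:0  edges: ∅
final graph: no rule applies after step 2
NF nodes: {0:B, 1:A, 2:C, 3:C}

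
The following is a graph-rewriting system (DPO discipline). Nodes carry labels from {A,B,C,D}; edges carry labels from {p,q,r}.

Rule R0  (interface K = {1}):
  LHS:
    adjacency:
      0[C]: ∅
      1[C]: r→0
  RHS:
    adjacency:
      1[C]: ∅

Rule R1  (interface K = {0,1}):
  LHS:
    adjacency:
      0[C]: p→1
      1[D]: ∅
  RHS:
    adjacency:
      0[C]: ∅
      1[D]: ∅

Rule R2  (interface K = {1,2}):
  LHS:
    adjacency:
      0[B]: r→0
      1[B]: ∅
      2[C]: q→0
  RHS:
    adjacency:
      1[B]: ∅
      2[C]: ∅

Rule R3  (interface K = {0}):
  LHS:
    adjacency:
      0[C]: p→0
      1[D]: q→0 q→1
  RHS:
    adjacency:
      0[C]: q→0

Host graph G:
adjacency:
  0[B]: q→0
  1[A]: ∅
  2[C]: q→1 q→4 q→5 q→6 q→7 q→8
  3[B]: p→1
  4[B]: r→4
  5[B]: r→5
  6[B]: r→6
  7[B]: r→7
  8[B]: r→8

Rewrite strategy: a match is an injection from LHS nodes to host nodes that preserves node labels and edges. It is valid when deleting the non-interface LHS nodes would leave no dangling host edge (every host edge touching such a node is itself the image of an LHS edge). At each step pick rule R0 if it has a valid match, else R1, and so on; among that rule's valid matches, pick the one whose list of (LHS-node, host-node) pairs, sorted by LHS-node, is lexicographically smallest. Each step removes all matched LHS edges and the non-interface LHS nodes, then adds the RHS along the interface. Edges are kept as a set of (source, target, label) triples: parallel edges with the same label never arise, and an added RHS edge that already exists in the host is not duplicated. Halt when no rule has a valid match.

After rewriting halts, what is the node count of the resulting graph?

initial: |V|=9 |E|=13  E = 0-q->0 2-q->1 2-q->4 2-q->5 2-q->6 2-q->7 2-q->8 3-p->1 4-r->4 5-r->5 6-r->6 7-r->7 8-r->8
step 1: apply R2 at {0↦4, 1↦0, 2↦2}  → |V|=8 |E|=11  E = 0-q->0 2-q->1 2-q->5 2-q->6 2-q->7 2-q->8 3-p->1 5-r->5 6-r->6 7-r->7 8-r->8
step 2: apply R2 at {0↦5, 1↦0, 2↦2}  → |V|=7 |E|=9  E = 0-q->0 2-q->1 2-q->6 2-q->7 2-q->8 3-p->1 6-r->6 7-r->7 8-r->8
step 3: apply R2 at {0↦6, 1↦0, 2↦2}  → |V|=6 |E|=7  E = 0-q->0 2-q->1 2-q->7 2-q->8 3-p->1 7-r->7 8-r->8
step 4: apply R2 at {0↦7, 1↦0, 2↦2}  → |V|=5 |E|=5  E = 0-q->0 2-q->1 2-q->8 3-p->1 8-r->8
step 5: apply R2 at {0↦8, 1↦0, 2↦2}  → |V|=4 |E|=3  E = 0-q->0 2-q->1 3-p->1
final graph: no rule applies after step 5
NF nodes: {0:B, 1:A, 2:C, 3:B}

Answer: 4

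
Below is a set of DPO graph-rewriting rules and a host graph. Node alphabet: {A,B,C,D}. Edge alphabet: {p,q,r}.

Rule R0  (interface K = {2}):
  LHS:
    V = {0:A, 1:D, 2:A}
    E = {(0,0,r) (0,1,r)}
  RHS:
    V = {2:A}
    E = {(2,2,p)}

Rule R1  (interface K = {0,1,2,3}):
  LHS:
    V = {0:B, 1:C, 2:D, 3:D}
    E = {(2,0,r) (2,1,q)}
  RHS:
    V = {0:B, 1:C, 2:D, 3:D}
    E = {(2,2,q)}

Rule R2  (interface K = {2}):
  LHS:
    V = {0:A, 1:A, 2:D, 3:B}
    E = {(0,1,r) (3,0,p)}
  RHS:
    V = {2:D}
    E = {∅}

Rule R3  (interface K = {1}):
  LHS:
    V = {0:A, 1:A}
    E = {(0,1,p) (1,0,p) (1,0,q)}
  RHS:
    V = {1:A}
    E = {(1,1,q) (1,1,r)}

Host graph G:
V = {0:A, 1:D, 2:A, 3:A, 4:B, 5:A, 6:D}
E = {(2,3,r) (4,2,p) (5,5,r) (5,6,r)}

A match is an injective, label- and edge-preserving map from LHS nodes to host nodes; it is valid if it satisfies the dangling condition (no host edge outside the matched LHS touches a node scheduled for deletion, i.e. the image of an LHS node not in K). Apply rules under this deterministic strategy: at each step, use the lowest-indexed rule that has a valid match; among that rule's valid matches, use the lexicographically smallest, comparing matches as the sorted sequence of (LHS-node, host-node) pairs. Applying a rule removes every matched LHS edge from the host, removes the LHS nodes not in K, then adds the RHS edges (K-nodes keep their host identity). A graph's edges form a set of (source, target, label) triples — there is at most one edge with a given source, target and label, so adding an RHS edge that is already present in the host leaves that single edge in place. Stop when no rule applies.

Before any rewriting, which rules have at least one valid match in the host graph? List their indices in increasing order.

R0: 3 valid matches — {0↦5, 1↦6, 2↦0}, {0↦5, 1↦6, 2↦2}, {0↦5, 1↦6, 2↦3}
R1: no valid match — LHS pattern not found
R2: 2 valid matches — {0↦2, 1↦3, 2↦1, 3↦4}, {0↦2, 1↦3, 2↦6, 3↦4}
R3: no valid match — LHS pattern not found

Answer: [R0,R2]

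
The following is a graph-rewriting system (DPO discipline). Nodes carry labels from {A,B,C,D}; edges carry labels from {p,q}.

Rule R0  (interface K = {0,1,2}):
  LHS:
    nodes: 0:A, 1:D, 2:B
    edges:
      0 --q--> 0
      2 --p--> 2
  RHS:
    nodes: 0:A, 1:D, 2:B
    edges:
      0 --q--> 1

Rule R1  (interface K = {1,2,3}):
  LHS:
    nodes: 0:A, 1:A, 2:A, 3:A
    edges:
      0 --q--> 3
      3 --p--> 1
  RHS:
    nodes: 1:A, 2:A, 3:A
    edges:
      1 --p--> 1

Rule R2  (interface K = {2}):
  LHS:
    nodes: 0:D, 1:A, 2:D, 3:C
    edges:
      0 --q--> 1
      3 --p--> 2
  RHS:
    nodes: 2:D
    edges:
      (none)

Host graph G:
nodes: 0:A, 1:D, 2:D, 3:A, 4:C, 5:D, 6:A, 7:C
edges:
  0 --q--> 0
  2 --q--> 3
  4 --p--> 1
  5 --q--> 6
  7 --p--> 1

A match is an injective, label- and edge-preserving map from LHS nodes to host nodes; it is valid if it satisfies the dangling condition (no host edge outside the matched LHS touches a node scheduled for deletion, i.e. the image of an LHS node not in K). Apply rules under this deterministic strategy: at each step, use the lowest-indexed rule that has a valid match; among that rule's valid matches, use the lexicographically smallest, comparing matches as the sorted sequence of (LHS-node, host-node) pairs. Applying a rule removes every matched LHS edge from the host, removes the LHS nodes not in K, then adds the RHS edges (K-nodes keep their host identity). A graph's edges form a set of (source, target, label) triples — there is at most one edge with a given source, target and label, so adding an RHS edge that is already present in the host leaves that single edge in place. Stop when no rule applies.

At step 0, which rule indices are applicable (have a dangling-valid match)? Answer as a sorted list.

R0: no valid match — LHS pattern not found
R1: no valid match — LHS pattern not found
R2: 4 valid matches — {0↦2, 1↦3, 2↦1, 3↦4}, {0↦2, 1↦3, 2↦1, 3↦7}, {0↦5, 1↦6, 2↦1, 3↦4} (+1 more)

Answer: [R2]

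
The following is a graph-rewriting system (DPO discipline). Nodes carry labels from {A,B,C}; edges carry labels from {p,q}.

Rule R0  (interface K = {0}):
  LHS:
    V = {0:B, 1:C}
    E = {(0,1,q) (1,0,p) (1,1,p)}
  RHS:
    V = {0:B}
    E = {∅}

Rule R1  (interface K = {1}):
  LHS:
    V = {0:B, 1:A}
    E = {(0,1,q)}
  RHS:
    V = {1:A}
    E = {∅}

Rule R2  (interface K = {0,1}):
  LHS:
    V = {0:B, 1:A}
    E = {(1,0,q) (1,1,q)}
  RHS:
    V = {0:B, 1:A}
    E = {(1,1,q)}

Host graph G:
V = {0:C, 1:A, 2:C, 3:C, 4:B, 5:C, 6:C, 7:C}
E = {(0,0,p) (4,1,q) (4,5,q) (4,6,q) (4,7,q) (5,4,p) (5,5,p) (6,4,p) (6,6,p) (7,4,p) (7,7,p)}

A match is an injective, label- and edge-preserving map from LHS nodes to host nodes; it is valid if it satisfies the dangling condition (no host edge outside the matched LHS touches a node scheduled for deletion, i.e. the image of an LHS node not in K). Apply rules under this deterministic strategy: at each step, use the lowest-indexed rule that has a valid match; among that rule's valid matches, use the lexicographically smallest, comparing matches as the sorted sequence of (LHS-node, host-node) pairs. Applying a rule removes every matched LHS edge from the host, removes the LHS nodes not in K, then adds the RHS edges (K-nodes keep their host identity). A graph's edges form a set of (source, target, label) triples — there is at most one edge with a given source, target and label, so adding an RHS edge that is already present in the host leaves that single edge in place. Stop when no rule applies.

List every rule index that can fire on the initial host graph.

R0: 3 valid matches — {0↦4, 1↦5}, {0↦4, 1↦6}, {0↦4, 1↦7}
R1: no valid match — 1 raw match, all fail dangling condition
R2: no valid match — LHS pattern not found

Answer: [R0]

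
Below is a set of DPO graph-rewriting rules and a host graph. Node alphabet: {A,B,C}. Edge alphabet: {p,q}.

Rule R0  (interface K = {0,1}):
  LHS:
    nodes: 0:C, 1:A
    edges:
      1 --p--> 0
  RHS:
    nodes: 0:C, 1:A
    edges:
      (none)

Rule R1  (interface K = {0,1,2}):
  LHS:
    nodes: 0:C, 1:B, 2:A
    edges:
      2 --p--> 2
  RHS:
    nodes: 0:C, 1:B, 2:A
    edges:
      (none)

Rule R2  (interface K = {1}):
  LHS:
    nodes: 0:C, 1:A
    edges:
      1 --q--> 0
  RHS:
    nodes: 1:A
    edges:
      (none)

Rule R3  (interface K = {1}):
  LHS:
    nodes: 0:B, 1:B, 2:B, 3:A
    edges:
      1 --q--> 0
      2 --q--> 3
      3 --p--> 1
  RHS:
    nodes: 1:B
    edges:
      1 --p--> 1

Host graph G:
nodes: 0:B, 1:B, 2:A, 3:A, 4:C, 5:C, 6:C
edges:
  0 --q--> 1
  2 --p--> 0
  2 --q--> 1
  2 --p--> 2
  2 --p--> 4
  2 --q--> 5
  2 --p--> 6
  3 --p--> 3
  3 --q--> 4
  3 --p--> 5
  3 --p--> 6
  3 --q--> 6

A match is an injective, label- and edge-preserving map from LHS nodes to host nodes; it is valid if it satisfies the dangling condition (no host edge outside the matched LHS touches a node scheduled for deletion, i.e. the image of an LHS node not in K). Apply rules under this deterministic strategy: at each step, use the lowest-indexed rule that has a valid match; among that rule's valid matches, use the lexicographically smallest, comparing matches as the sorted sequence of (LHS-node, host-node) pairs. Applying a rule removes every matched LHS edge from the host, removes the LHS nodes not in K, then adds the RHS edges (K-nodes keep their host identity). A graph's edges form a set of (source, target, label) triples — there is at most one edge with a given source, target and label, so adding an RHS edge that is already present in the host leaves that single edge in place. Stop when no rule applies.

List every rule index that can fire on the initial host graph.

Answer: [R0,R1]

Derivation:
R0: 4 valid matches — {0↦4, 1↦2}, {0↦5, 1↦3}, {0↦6, 1↦2} (+1 more)
R1: 12 valid matches — {0↦4, 1↦0, 2↦2}, {0↦4, 1↦0, 2↦3}, {0↦4, 1↦1, 2↦2} (+9 more)
R2: no valid match — 3 raw matches, all fail dangling condition
R3: no valid match — LHS pattern not found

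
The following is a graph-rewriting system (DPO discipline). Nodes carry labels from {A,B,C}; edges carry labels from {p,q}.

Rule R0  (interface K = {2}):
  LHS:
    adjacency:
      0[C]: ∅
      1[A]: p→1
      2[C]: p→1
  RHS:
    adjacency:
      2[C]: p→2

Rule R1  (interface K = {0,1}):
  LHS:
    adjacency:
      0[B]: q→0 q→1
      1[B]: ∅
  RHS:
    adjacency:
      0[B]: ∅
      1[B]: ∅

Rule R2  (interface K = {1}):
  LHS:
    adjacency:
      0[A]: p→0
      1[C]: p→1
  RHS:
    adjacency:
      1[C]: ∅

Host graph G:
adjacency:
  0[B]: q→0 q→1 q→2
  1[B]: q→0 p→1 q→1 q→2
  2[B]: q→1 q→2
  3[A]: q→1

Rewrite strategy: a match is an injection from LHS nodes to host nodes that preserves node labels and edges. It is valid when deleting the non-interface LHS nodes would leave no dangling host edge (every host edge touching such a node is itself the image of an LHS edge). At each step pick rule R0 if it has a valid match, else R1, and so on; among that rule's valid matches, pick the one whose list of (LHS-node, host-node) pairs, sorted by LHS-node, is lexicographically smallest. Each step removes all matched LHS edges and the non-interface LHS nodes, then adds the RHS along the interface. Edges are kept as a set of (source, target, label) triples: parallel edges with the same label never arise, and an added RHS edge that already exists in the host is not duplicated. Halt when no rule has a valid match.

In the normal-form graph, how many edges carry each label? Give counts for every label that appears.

initial: |V|=4 |E|=10  E = 0-q->0 0-q->1 0-q->2 1-q->0 1-p->1 1-q->1 1-q->2 2-q->1 2-q->2 3-q->1
step 1: apply R1 at {0↦0, 1↦1}  → |V|=4 |E|=8  E = 0-q->2 1-q->0 1-p->1 1-q->1 1-q->2 2-q->1 2-q->2 3-q->1
step 2: apply R1 at {0↦1, 1↦0}  → |V|=4 |E|=6  E = 0-q->2 1-p->1 1-q->2 2-q->1 2-q->2 3-q->1
step 3: apply R1 at {0↦2, 1↦1}  → |V|=4 |E|=4  E = 0-q->2 1-p->1 1-q->2 3-q->1
normal form: no rule applies after step 3
NF edges: [(0, 2, 'q'), (1, 1, 'p'), (1, 2, 'q'), (3, 1, 'q')]

Answer: p:1 q:3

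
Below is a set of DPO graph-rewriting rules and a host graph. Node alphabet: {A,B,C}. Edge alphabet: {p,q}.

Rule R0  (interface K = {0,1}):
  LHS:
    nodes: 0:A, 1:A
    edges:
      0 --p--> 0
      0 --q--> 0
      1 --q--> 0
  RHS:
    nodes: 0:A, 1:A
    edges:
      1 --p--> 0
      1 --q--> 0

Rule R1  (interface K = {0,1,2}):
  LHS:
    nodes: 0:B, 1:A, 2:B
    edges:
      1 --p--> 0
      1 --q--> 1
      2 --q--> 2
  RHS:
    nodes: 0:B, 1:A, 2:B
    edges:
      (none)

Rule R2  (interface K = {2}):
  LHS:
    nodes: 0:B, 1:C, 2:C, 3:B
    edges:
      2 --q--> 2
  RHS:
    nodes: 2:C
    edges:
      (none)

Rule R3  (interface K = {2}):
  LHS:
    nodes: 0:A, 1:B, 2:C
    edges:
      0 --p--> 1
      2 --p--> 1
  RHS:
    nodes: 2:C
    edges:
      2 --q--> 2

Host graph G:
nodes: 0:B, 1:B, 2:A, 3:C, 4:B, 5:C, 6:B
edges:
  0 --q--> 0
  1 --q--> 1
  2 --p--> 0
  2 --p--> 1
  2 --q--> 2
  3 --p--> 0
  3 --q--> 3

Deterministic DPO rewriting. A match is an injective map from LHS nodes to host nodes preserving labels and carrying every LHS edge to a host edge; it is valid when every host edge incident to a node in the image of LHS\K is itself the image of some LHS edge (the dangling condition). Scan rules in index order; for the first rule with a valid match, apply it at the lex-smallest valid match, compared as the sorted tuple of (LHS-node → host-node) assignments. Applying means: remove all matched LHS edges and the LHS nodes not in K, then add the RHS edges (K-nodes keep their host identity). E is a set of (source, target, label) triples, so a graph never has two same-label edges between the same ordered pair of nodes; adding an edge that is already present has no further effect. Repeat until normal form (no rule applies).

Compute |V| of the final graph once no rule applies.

start.  V:7 E:7  edges: 0-q->0 1-q->1 2-p->0 2-p->1 2-q->2 3-p->0 3-q->3
1. fire R1 via {0↦0, 1↦2, 2↦1}  →  V:7 E:4  edges: 0-q->0 2-p->1 3-p->0 3-q->3
2. fire R2 via {0↦4, 1↦5, 2↦3, 3↦6}  →  V:4 E:3  edges: 0-q->0 2-p->1 3-p->0
halt: no rule applies after step 2
NF nodes: {0:B, 1:B, 2:A, 3:C}

Answer: 4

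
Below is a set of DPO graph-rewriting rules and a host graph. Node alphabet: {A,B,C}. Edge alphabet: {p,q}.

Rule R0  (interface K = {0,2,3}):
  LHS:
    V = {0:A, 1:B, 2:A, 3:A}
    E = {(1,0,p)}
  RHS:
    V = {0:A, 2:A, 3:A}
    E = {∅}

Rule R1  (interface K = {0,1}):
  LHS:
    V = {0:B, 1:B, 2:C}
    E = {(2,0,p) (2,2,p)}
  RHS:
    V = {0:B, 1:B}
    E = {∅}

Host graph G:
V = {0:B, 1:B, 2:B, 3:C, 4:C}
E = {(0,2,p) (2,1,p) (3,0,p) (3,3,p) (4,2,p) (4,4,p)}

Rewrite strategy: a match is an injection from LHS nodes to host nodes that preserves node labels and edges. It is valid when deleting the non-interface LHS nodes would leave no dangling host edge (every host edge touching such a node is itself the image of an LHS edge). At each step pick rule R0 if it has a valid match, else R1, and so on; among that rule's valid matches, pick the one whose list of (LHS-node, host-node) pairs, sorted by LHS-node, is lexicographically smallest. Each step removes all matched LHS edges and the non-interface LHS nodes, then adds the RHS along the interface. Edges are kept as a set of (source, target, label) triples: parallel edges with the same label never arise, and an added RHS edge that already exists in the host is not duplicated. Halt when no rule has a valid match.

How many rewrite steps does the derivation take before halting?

start.  V:5 E:6  edges: 0-p->2 2-p->1 3-p->0 3-p->3 4-p->2 4-p->4
1. fire R1 via {0↦0, 1↦1, 2↦3}  →  V:4 E:4  edges: 0-p->2 2-p->1 4-p->2 4-p->4
2. fire R1 via {0↦2, 1↦0, 2↦4}  →  V:3 E:2  edges: 0-p->2 2-p->1
final graph: no rule applies after step 2

Answer: 2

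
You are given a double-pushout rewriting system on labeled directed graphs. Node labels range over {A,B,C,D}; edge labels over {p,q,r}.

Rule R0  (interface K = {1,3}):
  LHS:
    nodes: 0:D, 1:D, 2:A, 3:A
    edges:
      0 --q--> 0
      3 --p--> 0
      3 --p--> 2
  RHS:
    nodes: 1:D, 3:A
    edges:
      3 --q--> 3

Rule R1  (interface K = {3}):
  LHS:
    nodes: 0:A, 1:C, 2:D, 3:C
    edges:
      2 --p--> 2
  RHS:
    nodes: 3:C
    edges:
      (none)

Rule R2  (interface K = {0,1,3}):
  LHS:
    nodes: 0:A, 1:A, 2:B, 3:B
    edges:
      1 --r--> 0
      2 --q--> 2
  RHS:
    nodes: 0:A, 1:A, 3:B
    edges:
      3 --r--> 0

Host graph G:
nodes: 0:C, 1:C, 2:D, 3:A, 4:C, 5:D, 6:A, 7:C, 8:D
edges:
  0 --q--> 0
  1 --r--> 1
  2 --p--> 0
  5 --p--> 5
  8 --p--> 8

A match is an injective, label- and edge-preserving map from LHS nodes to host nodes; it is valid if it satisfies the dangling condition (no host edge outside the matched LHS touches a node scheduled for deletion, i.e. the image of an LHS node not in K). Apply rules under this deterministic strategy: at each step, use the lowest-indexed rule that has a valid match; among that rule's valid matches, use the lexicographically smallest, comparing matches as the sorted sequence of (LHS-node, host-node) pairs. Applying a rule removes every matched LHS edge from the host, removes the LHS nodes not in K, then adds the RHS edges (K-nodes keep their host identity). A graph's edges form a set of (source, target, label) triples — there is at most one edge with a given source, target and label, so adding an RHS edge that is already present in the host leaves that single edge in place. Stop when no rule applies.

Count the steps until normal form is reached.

initial: |V|=9 |E|=5  E = 0-q->0 1-r->1 2-p->0 5-p->5 8-p->8
step 1: apply R1 at {0↦3, 1↦4, 2↦5, 3↦0}  → |V|=6 |E|=4  E = 0-q->0 1-r->1 2-p->0 8-p->8
step 2: apply R1 at {0↦6, 1↦7, 2↦8, 3↦0}  → |V|=3 |E|=3  E = 0-q->0 1-r->1 2-p->0
normal form: no rule applies after step 2

Answer: 2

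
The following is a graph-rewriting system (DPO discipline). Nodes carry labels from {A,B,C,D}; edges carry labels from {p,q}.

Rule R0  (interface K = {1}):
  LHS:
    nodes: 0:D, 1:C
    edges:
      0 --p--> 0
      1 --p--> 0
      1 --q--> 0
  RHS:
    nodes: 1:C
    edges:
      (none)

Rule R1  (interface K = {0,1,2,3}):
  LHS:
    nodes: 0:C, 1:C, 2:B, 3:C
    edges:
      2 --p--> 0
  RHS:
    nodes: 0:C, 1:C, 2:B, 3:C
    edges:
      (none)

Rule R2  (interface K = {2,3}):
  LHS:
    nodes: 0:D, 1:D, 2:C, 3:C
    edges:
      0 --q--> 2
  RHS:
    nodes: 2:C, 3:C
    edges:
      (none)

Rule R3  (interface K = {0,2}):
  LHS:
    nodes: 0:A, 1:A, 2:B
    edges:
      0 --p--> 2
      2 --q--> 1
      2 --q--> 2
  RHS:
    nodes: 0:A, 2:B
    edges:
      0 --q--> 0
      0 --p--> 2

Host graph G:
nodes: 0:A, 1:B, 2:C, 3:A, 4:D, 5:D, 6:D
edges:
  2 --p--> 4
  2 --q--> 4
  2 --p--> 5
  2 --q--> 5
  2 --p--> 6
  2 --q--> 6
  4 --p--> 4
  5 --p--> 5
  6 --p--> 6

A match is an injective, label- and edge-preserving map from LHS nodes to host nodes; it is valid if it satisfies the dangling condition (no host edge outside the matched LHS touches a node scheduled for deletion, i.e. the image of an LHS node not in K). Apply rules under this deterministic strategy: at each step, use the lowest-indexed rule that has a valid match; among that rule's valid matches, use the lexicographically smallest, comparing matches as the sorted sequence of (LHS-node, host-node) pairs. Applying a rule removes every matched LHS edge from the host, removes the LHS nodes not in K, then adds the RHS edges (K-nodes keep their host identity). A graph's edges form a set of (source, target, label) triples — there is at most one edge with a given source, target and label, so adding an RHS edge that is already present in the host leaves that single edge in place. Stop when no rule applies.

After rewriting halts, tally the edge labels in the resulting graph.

Answer: (no edges)

Steps:
[0] host  ⇒  7 nodes, 9 edges  {2-p->4 2-q->4 2-p->5 2-q->5 2-p->6 2-q->6 4-p->4 5-p->5 6-p->6}
[1] R0 @ {0↦4, 1↦2}  ⇒  6 nodes, 6 edges  {2-p->5 2-q->5 2-p->6 2-q->6 5-p->5 6-p->6}
[2] R0 @ {0↦5, 1↦2}  ⇒  5 nodes, 3 edges  {2-p->6 2-q->6 6-p->6}
[3] R0 @ {0↦6, 1↦2}  ⇒  4 nodes, 0 edges  {∅}
normal form: no rule applies after step 3
NF edges: []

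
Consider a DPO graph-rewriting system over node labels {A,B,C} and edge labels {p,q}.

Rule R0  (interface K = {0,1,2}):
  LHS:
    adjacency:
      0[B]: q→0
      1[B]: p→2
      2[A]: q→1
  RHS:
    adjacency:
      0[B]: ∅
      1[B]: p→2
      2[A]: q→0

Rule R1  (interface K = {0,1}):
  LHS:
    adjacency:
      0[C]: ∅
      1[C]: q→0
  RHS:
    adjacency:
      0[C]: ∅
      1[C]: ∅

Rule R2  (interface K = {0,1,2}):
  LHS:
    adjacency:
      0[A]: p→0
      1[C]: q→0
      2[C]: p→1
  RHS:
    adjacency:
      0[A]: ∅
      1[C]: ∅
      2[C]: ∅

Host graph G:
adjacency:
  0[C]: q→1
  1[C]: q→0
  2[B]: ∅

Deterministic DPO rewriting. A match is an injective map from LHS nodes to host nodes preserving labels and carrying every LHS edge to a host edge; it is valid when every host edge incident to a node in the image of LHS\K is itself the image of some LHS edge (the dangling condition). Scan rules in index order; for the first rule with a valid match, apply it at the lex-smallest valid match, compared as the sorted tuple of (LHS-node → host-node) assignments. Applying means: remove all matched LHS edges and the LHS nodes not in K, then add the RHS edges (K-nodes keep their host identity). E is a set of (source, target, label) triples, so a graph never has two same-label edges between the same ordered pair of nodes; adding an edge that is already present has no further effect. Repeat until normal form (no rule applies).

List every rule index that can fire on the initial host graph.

Answer: [R1]

Steps:
R0: no valid match — LHS pattern not found
R1: 2 valid matches — {0↦0, 1↦1}, {0↦1, 1↦0}
R2: no valid match — LHS pattern not found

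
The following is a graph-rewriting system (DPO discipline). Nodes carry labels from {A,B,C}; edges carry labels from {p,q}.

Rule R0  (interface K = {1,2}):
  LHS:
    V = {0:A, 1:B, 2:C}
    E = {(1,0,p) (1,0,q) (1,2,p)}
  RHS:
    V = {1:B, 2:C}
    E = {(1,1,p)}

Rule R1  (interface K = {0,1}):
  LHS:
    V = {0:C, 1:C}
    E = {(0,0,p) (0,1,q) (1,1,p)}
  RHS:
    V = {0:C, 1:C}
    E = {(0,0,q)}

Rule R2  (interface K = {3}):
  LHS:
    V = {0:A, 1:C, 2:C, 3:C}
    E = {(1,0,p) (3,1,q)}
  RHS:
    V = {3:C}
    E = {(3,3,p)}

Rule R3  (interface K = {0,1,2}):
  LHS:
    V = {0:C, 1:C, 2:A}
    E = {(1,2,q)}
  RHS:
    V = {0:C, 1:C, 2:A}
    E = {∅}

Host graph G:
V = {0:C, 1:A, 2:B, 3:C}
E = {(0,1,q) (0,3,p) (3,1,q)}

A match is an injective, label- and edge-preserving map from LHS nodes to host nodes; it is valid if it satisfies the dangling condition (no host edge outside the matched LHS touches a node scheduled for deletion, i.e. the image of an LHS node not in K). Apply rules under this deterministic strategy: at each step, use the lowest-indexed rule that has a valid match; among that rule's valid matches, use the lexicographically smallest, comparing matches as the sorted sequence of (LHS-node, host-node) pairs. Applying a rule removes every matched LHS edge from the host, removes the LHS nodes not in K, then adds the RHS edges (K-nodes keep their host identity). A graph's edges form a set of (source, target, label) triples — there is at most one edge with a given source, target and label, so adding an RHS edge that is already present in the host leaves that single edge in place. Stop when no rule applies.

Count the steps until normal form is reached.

Answer: 2

Rewrite trace:
[0] host  ⇒  4 nodes, 3 edges  {0-q->1 0-p->3 3-q->1}
[1] R3 @ {0↦0, 1↦3, 2↦1}  ⇒  4 nodes, 2 edges  {0-q->1 0-p->3}
[2] R3 @ {0↦3, 1↦0, 2↦1}  ⇒  4 nodes, 1 edges  {0-p->3}
final graph: no rule applies after step 2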